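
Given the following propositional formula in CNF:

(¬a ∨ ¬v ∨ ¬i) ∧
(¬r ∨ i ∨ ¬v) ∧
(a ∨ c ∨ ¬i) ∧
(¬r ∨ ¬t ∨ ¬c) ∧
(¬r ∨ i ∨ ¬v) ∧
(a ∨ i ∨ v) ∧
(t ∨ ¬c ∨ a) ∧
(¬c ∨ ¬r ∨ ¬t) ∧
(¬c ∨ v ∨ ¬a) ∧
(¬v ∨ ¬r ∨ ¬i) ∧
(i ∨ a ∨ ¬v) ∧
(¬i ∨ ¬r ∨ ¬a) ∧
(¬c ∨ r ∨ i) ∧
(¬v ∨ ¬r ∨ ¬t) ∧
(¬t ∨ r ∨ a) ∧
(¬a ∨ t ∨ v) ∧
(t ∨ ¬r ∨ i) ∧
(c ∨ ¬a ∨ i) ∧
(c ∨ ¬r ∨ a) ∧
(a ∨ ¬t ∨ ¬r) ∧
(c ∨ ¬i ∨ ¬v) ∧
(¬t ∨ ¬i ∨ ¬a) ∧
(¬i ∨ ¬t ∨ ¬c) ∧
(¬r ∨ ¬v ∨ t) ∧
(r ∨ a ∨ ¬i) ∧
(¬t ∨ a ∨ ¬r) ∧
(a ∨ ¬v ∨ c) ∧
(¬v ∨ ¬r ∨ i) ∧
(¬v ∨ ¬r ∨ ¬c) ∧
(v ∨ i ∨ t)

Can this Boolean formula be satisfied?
No

No, the formula is not satisfiable.

No assignment of truth values to the variables can make all 30 clauses true simultaneously.

The formula is UNSAT (unsatisfiable).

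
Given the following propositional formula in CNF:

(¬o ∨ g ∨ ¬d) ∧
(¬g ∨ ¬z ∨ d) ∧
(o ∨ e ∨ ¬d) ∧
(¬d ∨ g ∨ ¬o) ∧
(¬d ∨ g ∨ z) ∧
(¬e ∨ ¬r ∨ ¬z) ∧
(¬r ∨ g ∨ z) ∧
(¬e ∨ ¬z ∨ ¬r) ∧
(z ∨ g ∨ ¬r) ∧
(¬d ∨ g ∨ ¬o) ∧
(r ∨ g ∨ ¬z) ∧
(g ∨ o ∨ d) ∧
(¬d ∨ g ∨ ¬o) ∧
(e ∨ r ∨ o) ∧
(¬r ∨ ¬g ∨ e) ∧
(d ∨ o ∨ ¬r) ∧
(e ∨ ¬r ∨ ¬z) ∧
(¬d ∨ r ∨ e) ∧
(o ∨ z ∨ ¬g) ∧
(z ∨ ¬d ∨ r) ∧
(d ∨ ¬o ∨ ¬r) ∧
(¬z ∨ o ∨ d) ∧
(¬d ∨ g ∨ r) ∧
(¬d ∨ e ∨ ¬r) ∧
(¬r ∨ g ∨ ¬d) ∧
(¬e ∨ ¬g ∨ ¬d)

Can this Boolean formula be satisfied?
Yes

Yes, the formula is satisfiable.

One satisfying assignment is: r=False, d=False, z=False, o=True, e=False, g=False

Verification: With this assignment, all 26 clauses evaluate to true.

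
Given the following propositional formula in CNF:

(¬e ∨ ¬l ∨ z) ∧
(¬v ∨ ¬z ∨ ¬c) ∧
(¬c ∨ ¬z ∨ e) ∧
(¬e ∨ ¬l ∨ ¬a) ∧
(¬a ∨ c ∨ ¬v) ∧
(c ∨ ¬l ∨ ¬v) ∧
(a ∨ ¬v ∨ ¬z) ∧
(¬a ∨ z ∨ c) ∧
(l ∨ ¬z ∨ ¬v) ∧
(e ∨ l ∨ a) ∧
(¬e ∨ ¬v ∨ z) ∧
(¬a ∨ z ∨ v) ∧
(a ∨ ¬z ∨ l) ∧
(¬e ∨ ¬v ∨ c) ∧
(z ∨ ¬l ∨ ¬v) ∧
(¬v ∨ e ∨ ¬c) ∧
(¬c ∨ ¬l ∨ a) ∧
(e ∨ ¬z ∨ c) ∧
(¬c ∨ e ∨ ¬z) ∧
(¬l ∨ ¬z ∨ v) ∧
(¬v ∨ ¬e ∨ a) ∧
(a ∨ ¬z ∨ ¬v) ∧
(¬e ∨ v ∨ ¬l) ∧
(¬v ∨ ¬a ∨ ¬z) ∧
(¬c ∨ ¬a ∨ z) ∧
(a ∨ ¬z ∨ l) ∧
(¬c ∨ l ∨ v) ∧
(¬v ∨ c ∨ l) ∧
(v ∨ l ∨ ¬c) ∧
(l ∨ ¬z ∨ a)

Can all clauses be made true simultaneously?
Yes

Yes, the formula is satisfiable.

One satisfying assignment is: e=False, z=False, c=False, a=False, l=True, v=False

Verification: With this assignment, all 30 clauses evaluate to true.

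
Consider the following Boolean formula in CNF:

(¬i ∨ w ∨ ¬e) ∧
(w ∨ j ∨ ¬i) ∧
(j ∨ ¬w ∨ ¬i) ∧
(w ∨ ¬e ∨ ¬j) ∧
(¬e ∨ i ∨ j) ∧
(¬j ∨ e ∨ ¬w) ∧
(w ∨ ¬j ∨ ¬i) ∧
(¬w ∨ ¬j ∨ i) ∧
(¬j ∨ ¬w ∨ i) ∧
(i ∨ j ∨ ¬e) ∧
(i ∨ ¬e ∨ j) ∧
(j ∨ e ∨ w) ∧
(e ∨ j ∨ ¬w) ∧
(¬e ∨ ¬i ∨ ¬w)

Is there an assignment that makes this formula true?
Yes

Yes, the formula is satisfiable.

One satisfying assignment is: i=False, j=True, e=False, w=False

Verification: With this assignment, all 14 clauses evaluate to true.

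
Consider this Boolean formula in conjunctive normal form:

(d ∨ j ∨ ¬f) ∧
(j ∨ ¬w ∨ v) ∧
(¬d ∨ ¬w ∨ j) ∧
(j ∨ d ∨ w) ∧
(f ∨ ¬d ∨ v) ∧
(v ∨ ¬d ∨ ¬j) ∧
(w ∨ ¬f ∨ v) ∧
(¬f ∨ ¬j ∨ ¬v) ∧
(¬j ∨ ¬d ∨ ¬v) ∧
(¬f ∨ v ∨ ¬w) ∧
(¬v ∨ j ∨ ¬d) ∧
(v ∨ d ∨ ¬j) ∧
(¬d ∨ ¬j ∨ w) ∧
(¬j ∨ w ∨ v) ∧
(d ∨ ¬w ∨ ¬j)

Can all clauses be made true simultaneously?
Yes

Yes, the formula is satisfiable.

One satisfying assignment is: v=True, d=False, j=True, f=False, w=False

Verification: With this assignment, all 15 clauses evaluate to true.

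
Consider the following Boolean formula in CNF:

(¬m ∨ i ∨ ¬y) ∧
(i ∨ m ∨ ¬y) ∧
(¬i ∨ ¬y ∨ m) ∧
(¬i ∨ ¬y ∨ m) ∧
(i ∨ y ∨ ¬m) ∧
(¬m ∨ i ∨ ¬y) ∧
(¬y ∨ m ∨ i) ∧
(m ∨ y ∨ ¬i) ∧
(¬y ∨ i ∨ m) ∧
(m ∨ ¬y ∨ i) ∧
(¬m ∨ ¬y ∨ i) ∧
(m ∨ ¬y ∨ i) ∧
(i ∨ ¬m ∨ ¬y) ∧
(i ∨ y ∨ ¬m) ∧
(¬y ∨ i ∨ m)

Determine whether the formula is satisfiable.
Yes

Yes, the formula is satisfiable.

One satisfying assignment is: m=False, y=False, i=False

Verification: With this assignment, all 15 clauses evaluate to true.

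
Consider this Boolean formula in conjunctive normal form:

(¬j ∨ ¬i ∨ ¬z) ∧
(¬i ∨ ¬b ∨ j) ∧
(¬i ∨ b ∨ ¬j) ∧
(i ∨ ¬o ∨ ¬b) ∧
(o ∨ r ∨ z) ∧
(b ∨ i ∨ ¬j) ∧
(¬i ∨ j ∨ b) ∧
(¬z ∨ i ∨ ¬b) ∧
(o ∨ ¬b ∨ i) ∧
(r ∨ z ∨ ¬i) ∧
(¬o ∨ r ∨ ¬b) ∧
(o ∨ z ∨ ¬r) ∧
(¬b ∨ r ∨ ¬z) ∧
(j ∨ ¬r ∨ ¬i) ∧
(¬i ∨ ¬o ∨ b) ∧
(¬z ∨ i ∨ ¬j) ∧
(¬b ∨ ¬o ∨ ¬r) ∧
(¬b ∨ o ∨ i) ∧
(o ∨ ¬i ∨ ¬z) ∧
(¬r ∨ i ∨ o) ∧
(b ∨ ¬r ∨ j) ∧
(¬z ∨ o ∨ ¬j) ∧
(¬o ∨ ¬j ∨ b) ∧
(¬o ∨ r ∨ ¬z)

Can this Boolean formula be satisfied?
Yes

Yes, the formula is satisfiable.

One satisfying assignment is: b=False, o=False, j=False, r=False, i=False, z=True

Verification: With this assignment, all 24 clauses evaluate to true.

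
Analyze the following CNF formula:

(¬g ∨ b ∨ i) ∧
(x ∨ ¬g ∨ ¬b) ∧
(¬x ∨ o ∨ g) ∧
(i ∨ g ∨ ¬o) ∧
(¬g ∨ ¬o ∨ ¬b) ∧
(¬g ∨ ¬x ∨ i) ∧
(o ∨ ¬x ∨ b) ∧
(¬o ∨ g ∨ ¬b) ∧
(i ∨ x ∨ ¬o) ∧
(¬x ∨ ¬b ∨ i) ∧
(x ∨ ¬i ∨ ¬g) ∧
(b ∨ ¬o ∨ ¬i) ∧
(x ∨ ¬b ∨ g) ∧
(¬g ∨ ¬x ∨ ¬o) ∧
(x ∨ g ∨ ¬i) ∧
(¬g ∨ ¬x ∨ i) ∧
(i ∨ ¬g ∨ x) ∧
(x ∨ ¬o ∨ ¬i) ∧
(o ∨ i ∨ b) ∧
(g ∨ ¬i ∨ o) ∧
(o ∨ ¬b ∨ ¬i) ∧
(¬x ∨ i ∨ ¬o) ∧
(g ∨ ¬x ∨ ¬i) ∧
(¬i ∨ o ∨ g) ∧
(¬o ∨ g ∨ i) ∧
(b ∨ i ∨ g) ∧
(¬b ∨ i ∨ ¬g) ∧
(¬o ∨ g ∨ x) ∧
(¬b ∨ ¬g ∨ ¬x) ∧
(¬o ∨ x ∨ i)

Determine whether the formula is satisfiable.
No

No, the formula is not satisfiable.

No assignment of truth values to the variables can make all 30 clauses true simultaneously.

The formula is UNSAT (unsatisfiable).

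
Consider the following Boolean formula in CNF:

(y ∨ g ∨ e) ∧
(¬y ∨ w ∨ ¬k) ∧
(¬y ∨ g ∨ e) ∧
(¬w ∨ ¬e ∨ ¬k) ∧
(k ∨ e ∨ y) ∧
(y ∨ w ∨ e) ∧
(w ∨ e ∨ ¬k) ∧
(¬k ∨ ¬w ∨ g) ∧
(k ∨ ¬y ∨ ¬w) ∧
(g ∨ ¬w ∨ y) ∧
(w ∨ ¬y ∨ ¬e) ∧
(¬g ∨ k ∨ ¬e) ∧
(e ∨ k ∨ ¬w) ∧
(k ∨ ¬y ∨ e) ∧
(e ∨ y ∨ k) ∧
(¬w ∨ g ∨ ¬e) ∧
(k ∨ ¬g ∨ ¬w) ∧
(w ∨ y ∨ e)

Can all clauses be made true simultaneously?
Yes

Yes, the formula is satisfiable.

One satisfying assignment is: k=False, w=False, e=True, y=False, g=False

Verification: With this assignment, all 18 clauses evaluate to true.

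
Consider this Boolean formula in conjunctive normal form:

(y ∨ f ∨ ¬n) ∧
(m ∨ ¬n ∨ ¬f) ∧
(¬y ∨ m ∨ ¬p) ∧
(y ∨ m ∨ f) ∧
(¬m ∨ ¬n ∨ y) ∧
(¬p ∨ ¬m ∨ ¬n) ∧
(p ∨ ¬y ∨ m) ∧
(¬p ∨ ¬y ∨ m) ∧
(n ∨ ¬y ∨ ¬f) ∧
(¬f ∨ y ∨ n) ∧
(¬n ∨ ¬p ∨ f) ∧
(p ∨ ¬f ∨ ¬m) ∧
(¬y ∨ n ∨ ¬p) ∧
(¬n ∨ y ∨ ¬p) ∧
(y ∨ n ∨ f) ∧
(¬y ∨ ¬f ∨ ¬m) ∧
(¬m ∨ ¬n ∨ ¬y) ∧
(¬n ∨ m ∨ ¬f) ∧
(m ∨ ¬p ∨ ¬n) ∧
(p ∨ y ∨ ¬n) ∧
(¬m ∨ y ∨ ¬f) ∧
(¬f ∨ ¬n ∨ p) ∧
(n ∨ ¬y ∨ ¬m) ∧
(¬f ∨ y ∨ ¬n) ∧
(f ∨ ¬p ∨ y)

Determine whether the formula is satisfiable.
No

No, the formula is not satisfiable.

No assignment of truth values to the variables can make all 25 clauses true simultaneously.

The formula is UNSAT (unsatisfiable).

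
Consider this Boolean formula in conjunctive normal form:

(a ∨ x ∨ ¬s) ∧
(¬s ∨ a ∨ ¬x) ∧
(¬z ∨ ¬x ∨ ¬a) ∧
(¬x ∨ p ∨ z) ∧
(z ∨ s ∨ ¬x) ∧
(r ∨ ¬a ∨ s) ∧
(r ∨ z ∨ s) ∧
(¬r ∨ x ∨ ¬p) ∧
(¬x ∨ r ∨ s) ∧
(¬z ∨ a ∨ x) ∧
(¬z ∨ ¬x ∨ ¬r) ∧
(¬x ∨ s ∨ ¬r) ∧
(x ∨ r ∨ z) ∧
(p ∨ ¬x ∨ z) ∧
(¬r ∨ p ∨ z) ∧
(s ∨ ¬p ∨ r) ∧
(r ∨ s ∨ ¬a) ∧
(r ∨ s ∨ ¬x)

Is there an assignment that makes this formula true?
Yes

Yes, the formula is satisfiable.

One satisfying assignment is: p=False, r=False, a=True, z=True, s=True, x=False

Verification: With this assignment, all 18 clauses evaluate to true.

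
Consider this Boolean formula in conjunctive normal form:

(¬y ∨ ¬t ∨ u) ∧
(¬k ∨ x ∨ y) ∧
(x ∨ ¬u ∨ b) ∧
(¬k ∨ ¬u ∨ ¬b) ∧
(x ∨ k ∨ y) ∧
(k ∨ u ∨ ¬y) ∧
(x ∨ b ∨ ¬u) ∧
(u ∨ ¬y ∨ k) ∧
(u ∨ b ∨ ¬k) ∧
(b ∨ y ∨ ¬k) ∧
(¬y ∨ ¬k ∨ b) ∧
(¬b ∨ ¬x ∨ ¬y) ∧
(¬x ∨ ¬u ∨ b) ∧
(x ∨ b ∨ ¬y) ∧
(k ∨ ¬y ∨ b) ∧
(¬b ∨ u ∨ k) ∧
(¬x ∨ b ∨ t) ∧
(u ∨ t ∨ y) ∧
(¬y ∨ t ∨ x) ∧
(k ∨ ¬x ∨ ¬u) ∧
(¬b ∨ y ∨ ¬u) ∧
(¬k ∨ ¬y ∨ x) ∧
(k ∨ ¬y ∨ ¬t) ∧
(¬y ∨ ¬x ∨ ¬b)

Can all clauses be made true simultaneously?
Yes

Yes, the formula is satisfiable.

One satisfying assignment is: x=True, t=True, k=False, b=False, y=False, u=False

Verification: With this assignment, all 24 clauses evaluate to true.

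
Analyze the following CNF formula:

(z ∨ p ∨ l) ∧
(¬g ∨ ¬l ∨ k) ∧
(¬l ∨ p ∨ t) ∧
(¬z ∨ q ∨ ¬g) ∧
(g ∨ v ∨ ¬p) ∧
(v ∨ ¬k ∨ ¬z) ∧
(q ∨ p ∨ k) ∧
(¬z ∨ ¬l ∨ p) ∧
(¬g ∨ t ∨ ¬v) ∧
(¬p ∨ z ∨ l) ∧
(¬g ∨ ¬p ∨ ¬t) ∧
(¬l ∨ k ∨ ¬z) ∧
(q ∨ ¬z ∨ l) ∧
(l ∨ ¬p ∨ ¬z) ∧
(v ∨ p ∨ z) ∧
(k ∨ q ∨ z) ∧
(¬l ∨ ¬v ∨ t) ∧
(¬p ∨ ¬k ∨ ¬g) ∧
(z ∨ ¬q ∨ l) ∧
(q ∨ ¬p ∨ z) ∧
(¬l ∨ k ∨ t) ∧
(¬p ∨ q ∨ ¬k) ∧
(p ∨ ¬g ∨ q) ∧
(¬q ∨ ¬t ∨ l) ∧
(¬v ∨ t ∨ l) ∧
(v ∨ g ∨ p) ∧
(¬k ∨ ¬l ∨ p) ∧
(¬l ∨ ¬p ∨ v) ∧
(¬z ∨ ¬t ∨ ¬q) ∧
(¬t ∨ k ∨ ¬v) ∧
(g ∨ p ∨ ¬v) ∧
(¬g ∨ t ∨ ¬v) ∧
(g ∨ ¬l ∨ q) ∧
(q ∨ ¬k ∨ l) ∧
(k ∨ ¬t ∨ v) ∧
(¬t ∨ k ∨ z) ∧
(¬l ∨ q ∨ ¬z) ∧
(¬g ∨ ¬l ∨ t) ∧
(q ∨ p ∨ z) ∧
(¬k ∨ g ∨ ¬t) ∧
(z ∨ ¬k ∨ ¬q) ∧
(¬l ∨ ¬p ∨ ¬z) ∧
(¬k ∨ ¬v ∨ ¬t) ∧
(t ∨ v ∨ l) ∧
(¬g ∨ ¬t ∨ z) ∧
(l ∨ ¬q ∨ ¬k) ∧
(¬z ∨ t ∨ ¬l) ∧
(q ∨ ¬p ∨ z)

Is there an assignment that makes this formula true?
No

No, the formula is not satisfiable.

No assignment of truth values to the variables can make all 48 clauses true simultaneously.

The formula is UNSAT (unsatisfiable).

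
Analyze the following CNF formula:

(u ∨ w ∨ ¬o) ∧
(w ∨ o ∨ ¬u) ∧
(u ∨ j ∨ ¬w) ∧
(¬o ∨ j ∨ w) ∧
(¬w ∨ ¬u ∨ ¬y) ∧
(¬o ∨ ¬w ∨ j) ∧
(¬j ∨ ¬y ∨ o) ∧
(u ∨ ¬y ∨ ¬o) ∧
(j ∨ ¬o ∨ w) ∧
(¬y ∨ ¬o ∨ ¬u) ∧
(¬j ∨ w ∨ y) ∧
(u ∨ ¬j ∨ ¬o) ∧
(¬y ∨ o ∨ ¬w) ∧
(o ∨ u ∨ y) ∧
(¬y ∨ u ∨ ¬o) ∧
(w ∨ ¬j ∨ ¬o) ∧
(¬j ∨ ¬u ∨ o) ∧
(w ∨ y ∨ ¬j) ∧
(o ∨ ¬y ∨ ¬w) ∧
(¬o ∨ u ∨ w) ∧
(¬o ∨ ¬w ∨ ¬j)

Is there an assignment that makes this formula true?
Yes

Yes, the formula is satisfiable.

One satisfying assignment is: y=False, j=False, u=True, o=False, w=True

Verification: With this assignment, all 21 clauses evaluate to true.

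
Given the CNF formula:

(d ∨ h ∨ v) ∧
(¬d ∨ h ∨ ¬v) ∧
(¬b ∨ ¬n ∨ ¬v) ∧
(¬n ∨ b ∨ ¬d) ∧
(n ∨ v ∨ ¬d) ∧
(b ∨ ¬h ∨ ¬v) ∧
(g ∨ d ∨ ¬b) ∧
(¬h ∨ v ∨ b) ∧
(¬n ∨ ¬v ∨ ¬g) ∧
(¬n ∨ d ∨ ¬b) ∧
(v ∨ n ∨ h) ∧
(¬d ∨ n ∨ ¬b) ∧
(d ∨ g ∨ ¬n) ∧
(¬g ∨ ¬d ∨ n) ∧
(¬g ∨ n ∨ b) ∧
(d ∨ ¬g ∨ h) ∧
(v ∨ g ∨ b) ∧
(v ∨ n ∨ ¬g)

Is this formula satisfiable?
Yes

Yes, the formula is satisfiable.

One satisfying assignment is: g=False, h=False, n=False, b=False, d=False, v=True

Verification: With this assignment, all 18 clauses evaluate to true.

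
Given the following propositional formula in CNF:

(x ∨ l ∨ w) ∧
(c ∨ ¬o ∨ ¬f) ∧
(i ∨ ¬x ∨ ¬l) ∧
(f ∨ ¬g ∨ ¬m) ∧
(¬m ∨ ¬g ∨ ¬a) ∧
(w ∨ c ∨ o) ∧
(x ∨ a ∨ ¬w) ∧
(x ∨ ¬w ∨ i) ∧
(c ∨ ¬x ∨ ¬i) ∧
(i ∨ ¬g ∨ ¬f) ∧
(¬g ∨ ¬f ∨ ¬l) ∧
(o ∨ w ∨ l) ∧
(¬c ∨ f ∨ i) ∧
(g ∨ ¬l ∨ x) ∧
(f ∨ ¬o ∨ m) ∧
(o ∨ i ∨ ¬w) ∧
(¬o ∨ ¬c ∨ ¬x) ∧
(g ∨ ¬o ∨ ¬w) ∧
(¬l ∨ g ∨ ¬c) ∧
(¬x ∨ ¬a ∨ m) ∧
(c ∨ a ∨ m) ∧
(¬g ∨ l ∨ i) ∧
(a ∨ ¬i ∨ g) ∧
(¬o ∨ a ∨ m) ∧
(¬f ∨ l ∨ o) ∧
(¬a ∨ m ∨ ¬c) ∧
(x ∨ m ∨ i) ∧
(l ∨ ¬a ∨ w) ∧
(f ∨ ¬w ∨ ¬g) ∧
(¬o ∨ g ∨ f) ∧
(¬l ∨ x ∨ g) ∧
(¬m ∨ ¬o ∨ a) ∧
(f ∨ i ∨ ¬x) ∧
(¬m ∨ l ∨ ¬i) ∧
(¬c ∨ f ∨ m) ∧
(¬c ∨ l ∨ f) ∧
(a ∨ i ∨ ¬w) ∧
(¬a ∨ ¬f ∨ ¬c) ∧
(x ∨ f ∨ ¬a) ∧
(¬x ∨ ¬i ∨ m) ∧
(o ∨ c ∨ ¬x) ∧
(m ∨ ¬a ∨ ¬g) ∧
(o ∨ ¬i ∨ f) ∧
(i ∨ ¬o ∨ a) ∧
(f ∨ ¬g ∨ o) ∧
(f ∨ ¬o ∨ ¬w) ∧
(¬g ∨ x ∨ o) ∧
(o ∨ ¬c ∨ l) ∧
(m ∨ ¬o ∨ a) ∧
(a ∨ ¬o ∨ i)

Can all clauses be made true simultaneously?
No

No, the formula is not satisfiable.

No assignment of truth values to the variables can make all 50 clauses true simultaneously.

The formula is UNSAT (unsatisfiable).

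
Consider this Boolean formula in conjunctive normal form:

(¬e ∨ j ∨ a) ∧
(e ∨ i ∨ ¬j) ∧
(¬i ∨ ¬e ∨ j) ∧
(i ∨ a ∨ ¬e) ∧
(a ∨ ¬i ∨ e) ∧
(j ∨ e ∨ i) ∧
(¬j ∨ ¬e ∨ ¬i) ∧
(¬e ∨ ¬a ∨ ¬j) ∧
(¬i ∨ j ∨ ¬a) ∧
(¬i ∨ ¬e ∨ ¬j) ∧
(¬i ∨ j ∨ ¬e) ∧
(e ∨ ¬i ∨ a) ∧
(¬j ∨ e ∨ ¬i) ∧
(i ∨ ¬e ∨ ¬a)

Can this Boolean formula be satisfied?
No

No, the formula is not satisfiable.

No assignment of truth values to the variables can make all 14 clauses true simultaneously.

The formula is UNSAT (unsatisfiable).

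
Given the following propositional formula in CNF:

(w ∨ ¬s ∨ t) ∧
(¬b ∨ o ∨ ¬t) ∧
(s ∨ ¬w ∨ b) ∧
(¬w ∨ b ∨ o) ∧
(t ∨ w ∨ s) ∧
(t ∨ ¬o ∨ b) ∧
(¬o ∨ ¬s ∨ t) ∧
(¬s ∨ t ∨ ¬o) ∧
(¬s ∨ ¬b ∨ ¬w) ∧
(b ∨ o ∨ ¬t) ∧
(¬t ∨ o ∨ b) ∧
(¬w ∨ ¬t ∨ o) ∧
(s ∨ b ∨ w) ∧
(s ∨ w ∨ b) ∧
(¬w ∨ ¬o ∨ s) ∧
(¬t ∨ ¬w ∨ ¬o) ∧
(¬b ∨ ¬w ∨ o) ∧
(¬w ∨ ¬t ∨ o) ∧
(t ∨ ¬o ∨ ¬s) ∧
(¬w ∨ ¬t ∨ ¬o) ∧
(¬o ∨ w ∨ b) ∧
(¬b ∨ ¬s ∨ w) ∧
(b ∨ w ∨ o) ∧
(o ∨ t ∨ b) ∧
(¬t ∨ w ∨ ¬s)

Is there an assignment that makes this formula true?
Yes

Yes, the formula is satisfiable.

One satisfying assignment is: w=False, t=True, s=False, o=True, b=True

Verification: With this assignment, all 25 clauses evaluate to true.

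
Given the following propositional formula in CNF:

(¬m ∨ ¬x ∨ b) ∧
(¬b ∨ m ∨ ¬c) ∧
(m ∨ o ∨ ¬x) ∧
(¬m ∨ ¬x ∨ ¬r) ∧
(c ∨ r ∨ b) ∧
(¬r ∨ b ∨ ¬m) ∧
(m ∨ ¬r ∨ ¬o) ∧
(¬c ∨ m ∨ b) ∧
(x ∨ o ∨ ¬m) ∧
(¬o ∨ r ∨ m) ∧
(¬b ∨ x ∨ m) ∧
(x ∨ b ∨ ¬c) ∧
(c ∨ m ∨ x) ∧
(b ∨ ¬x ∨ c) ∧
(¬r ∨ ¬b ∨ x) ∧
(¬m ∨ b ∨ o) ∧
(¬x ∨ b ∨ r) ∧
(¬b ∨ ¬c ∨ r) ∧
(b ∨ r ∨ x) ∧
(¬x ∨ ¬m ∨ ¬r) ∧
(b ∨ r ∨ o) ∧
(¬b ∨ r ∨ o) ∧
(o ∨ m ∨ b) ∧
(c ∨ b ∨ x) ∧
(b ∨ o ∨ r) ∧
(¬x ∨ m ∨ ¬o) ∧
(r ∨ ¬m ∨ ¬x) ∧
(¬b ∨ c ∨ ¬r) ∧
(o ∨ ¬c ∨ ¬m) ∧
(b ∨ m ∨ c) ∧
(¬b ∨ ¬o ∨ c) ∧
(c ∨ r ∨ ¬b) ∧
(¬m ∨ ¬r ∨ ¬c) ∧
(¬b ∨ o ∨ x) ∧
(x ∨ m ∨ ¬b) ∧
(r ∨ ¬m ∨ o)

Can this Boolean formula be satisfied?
No

No, the formula is not satisfiable.

No assignment of truth values to the variables can make all 36 clauses true simultaneously.

The formula is UNSAT (unsatisfiable).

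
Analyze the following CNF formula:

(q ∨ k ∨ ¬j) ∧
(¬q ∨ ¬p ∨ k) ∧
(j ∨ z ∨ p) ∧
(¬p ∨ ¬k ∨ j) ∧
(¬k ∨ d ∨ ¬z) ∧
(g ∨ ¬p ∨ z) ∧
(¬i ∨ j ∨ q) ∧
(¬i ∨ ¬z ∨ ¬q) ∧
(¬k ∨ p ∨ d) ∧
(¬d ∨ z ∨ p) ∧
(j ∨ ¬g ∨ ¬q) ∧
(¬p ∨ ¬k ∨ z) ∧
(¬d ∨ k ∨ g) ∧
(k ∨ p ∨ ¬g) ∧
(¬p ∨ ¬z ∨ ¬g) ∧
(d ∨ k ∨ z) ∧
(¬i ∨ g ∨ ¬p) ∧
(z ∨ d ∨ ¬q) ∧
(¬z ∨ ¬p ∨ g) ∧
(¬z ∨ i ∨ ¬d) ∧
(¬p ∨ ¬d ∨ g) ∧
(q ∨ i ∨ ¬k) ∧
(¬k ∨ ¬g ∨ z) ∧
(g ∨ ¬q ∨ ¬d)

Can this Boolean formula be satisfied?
Yes

Yes, the formula is satisfiable.

One satisfying assignment is: j=False, z=True, d=False, k=False, g=False, q=True, p=False, i=False

Verification: With this assignment, all 24 clauses evaluate to true.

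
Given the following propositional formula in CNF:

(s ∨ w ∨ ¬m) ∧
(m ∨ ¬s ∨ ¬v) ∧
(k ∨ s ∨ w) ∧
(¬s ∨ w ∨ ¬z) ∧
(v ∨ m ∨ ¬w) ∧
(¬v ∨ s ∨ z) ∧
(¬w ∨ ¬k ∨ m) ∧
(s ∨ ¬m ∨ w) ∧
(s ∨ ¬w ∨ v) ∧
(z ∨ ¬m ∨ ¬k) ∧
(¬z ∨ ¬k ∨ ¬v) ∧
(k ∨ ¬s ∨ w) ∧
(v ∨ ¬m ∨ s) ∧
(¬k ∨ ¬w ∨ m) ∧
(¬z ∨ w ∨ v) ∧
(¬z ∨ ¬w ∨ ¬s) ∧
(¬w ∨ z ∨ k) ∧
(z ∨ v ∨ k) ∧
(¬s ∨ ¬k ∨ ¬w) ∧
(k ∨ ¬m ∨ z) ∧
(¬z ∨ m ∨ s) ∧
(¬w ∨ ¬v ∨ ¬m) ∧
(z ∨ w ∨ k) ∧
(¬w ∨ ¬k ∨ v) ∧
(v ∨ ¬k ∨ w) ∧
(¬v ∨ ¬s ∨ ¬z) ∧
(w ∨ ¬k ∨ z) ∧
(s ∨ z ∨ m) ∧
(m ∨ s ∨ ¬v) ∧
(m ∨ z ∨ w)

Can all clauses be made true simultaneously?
No

No, the formula is not satisfiable.

No assignment of truth values to the variables can make all 30 clauses true simultaneously.

The formula is UNSAT (unsatisfiable).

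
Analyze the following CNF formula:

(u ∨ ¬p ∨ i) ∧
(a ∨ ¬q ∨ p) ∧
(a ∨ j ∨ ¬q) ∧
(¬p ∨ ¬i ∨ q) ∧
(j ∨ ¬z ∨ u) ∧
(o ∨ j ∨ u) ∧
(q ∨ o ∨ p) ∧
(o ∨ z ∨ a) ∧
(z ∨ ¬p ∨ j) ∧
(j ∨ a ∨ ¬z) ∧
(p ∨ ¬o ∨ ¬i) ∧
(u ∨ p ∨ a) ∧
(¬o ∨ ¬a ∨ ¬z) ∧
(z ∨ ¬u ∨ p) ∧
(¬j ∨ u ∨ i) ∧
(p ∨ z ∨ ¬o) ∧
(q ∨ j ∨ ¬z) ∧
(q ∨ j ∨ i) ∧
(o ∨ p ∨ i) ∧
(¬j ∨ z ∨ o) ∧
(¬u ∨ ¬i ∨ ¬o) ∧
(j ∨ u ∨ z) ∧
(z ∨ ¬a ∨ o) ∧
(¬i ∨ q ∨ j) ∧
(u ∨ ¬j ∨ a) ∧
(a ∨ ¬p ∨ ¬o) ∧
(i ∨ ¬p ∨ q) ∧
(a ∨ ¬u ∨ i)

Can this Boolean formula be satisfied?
Yes

Yes, the formula is satisfiable.

One satisfying assignment is: i=True, z=True, o=False, u=True, a=True, p=False, j=False, q=True

Verification: With this assignment, all 28 clauses evaluate to true.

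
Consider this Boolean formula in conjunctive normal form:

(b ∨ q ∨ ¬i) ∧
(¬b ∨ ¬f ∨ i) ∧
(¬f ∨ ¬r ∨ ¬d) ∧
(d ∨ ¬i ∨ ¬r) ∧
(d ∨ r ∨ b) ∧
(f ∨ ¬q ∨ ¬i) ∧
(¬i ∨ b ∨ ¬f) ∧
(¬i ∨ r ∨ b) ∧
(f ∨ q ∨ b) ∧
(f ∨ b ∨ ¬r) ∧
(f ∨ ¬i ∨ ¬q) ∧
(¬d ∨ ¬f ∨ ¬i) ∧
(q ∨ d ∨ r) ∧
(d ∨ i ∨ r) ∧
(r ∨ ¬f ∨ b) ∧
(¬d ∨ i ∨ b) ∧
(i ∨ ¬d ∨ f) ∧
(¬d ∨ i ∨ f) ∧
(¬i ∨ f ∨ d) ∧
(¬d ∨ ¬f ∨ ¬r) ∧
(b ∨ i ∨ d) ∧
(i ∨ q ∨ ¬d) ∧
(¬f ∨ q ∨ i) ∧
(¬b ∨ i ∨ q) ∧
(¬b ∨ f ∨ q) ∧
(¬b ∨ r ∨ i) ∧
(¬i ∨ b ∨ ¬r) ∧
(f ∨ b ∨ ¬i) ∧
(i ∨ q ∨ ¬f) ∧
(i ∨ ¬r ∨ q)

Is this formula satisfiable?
Yes

Yes, the formula is satisfiable.

One satisfying assignment is: i=True, r=False, q=True, b=True, f=True, d=False

Verification: With this assignment, all 30 clauses evaluate to true.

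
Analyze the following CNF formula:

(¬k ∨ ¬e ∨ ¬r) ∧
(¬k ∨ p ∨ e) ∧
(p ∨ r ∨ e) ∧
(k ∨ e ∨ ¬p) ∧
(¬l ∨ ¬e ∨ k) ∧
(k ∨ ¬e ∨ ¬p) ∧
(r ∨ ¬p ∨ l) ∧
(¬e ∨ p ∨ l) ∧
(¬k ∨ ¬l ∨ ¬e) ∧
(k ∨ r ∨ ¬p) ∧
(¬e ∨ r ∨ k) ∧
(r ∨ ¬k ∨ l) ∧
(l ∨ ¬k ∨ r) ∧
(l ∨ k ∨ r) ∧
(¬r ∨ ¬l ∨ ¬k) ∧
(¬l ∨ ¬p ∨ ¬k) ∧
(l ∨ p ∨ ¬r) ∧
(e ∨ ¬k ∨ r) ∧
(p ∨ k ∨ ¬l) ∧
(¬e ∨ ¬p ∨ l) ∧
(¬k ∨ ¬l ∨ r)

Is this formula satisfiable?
Yes

Yes, the formula is satisfiable.

One satisfying assignment is: l=False, e=False, r=True, k=True, p=True

Verification: With this assignment, all 21 clauses evaluate to true.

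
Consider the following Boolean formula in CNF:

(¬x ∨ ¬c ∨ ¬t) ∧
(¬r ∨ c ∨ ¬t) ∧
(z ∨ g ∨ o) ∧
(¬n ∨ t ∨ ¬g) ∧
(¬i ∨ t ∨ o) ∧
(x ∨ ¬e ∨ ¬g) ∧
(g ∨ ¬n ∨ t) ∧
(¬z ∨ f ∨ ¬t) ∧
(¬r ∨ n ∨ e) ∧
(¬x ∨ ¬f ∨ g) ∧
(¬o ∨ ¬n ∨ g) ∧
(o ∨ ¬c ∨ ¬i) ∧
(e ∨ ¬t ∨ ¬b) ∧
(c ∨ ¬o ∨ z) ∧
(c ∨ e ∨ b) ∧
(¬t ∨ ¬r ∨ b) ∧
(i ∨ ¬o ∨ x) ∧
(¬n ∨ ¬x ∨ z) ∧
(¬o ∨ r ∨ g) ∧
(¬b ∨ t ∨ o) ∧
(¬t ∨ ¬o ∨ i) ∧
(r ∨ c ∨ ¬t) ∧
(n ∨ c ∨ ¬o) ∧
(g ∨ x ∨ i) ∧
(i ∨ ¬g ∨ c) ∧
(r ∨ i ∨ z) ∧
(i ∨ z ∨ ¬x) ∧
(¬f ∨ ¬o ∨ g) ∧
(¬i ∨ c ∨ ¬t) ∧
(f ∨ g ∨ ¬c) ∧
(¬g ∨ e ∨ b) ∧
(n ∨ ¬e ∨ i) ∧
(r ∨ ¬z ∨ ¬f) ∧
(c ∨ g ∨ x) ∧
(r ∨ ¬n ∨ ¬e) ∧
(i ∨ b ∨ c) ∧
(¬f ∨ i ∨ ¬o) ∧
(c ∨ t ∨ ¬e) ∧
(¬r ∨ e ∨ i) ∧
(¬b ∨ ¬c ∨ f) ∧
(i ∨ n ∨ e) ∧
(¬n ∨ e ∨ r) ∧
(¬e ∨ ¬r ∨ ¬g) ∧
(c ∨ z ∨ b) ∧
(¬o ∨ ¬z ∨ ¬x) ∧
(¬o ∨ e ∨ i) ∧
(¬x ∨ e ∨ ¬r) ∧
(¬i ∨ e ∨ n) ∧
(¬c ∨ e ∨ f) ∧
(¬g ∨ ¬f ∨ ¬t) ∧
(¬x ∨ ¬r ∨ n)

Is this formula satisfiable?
Yes

Yes, the formula is satisfiable.

One satisfying assignment is: c=True, i=True, x=True, g=True, r=False, e=True, b=False, t=False, o=True, f=False, n=False, z=False

Verification: With this assignment, all 51 clauses evaluate to true.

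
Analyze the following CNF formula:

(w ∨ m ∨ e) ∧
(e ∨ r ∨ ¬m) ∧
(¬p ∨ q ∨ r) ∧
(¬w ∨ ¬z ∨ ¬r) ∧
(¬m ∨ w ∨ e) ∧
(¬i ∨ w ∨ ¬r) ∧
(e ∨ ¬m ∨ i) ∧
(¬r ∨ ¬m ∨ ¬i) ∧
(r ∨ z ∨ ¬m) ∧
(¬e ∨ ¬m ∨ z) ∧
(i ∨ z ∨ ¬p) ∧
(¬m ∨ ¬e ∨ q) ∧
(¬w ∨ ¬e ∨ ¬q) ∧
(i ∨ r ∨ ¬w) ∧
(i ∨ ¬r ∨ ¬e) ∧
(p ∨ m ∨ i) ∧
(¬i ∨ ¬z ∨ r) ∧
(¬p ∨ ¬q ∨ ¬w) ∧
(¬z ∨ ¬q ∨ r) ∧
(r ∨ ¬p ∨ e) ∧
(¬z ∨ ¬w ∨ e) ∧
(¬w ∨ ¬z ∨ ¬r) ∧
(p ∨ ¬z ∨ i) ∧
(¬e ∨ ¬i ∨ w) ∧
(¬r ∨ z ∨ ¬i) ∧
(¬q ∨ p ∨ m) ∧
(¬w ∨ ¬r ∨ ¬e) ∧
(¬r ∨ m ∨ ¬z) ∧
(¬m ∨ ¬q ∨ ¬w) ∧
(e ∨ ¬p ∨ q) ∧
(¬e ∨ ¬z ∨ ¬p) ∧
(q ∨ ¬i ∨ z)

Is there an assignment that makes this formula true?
No

No, the formula is not satisfiable.

No assignment of truth values to the variables can make all 32 clauses true simultaneously.

The formula is UNSAT (unsatisfiable).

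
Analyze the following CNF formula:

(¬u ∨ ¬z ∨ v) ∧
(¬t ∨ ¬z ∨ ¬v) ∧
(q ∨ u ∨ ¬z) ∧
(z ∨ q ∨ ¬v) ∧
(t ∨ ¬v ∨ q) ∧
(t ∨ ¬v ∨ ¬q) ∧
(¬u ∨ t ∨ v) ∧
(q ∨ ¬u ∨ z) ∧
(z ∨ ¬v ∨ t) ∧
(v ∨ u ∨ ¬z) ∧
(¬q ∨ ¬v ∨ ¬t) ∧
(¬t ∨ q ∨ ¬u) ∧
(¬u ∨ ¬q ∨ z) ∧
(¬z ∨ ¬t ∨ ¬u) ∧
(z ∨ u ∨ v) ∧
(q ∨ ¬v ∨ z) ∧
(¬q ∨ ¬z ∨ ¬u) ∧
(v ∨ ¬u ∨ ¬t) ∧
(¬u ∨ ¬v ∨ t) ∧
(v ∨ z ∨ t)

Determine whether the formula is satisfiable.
No

No, the formula is not satisfiable.

No assignment of truth values to the variables can make all 20 clauses true simultaneously.

The formula is UNSAT (unsatisfiable).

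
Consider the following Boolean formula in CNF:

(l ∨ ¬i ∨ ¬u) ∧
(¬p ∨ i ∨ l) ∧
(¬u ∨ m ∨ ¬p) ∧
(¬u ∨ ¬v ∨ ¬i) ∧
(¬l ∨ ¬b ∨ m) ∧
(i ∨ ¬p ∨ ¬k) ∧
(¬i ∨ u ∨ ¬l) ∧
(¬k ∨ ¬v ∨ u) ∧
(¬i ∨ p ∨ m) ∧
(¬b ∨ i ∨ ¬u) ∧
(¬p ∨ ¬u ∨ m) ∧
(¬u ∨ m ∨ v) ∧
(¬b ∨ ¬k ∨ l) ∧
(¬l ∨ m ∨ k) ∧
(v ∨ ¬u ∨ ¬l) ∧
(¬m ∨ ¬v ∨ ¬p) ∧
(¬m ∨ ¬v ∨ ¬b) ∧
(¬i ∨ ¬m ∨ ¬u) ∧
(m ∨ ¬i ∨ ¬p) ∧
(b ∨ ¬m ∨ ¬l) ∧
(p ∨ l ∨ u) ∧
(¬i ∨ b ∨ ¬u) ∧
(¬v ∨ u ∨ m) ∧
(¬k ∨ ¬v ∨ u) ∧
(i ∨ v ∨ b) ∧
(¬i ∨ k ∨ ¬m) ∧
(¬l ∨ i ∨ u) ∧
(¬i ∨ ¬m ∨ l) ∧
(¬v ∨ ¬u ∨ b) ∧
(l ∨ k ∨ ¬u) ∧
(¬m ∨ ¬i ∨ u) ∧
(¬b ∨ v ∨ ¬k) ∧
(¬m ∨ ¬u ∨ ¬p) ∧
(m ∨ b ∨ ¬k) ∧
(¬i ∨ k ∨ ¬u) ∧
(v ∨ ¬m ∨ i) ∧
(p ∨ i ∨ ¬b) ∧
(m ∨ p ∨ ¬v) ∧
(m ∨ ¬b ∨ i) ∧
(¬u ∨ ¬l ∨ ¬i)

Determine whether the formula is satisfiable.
No

No, the formula is not satisfiable.

No assignment of truth values to the variables can make all 40 clauses true simultaneously.

The formula is UNSAT (unsatisfiable).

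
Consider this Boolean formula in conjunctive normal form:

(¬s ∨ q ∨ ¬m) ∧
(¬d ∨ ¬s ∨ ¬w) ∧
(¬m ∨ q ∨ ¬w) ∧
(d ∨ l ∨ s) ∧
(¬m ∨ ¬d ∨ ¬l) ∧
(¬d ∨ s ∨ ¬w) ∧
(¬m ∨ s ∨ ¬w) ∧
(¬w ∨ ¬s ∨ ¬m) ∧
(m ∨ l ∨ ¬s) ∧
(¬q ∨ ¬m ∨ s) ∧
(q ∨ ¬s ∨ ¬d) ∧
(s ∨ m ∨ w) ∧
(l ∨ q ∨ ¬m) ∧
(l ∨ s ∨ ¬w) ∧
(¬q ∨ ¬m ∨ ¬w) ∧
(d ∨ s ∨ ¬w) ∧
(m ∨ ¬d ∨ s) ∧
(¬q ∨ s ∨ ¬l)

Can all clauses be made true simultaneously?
Yes

Yes, the formula is satisfiable.

One satisfying assignment is: m=True, s=True, w=False, l=False, d=False, q=True

Verification: With this assignment, all 18 clauses evaluate to true.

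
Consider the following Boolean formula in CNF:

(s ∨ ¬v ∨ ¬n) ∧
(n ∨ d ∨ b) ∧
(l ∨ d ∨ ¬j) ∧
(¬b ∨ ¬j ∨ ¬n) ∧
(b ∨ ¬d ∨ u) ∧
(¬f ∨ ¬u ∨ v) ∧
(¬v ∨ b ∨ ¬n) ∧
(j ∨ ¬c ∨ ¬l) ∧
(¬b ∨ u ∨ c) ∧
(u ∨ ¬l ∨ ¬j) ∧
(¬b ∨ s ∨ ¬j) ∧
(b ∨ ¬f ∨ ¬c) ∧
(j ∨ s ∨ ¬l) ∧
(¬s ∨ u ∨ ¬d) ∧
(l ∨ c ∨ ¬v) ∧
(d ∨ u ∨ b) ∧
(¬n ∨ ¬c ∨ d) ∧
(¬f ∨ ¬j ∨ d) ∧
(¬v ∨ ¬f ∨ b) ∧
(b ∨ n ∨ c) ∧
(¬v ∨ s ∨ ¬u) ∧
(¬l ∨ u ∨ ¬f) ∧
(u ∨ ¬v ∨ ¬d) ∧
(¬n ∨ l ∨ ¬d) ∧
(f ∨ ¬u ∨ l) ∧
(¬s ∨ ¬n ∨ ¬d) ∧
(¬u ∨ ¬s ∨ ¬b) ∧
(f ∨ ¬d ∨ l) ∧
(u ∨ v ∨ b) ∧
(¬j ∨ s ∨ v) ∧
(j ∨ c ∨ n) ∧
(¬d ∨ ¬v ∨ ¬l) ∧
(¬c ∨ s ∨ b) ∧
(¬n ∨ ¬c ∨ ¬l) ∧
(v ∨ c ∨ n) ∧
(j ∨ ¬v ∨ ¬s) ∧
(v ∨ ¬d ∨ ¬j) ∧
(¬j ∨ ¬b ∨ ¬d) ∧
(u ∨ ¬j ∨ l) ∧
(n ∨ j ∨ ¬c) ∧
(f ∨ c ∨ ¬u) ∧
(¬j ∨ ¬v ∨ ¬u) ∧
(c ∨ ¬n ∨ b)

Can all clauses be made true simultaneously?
No

No, the formula is not satisfiable.

No assignment of truth values to the variables can make all 43 clauses true simultaneously.

The formula is UNSAT (unsatisfiable).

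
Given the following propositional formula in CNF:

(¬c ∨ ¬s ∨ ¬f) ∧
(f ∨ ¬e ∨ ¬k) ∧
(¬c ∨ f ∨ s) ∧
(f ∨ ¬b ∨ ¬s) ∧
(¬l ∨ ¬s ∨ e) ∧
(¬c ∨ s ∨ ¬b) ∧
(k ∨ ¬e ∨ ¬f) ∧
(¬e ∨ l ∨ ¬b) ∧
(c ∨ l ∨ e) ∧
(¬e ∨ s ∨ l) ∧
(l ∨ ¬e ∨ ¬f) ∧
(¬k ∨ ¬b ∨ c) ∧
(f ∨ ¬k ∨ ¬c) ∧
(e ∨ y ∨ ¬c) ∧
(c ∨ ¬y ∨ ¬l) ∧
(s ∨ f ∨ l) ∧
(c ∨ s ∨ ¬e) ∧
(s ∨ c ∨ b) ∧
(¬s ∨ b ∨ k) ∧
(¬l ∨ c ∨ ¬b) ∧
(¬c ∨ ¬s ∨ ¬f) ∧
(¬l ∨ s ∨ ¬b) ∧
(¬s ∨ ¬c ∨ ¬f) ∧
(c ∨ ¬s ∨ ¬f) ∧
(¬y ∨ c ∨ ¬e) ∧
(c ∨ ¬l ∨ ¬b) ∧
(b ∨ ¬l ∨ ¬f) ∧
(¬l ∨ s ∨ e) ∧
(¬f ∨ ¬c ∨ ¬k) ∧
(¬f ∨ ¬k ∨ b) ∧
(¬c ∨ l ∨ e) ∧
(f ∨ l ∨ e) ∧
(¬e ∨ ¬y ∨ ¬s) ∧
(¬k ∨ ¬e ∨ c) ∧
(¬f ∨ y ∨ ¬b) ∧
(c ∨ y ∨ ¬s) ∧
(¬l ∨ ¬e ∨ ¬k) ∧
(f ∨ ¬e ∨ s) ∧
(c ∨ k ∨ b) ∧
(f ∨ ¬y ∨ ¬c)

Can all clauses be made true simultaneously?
No

No, the formula is not satisfiable.

No assignment of truth values to the variables can make all 40 clauses true simultaneously.

The formula is UNSAT (unsatisfiable).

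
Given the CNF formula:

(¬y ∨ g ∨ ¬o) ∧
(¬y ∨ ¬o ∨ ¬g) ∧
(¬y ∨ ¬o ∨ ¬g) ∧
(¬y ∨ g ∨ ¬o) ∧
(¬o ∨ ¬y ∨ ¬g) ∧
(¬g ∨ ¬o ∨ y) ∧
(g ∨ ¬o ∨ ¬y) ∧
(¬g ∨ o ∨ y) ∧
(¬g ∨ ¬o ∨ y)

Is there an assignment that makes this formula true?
Yes

Yes, the formula is satisfiable.

One satisfying assignment is: g=False, o=False, y=False

Verification: With this assignment, all 9 clauses evaluate to true.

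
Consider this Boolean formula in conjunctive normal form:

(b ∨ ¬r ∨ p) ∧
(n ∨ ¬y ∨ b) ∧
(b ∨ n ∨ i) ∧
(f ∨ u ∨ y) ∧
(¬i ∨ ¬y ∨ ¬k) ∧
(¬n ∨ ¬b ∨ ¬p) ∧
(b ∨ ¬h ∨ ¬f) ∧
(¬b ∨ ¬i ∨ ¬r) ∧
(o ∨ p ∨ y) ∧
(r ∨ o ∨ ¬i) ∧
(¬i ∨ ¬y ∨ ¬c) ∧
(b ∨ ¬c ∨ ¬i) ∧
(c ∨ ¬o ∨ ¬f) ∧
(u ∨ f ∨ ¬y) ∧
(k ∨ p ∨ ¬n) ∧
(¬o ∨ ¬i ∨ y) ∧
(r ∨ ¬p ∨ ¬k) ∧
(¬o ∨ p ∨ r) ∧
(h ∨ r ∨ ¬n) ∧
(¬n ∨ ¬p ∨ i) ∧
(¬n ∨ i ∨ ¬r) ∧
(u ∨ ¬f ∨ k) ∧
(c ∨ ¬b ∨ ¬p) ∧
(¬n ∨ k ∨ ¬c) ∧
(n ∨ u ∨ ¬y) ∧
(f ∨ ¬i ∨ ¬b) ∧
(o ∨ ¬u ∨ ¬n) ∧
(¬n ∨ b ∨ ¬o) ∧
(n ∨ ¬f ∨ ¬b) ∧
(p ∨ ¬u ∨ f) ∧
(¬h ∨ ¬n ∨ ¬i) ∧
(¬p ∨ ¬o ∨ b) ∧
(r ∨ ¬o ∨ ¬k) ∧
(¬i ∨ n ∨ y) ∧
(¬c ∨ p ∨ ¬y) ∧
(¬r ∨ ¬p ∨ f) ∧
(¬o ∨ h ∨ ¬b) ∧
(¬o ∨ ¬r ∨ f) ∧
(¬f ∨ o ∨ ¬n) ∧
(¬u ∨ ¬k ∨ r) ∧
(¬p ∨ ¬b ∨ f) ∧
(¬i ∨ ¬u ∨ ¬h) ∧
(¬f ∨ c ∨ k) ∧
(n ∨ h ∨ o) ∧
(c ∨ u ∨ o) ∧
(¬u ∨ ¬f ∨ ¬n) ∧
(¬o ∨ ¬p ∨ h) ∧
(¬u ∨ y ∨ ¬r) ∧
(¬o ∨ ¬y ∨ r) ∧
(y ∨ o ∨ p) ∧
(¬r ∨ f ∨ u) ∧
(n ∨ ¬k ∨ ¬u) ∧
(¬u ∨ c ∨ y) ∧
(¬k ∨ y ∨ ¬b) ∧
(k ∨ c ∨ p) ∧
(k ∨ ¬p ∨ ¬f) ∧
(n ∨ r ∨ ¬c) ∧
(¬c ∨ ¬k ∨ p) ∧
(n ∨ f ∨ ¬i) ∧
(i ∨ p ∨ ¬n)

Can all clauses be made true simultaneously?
No

No, the formula is not satisfiable.

No assignment of truth values to the variables can make all 60 clauses true simultaneously.

The formula is UNSAT (unsatisfiable).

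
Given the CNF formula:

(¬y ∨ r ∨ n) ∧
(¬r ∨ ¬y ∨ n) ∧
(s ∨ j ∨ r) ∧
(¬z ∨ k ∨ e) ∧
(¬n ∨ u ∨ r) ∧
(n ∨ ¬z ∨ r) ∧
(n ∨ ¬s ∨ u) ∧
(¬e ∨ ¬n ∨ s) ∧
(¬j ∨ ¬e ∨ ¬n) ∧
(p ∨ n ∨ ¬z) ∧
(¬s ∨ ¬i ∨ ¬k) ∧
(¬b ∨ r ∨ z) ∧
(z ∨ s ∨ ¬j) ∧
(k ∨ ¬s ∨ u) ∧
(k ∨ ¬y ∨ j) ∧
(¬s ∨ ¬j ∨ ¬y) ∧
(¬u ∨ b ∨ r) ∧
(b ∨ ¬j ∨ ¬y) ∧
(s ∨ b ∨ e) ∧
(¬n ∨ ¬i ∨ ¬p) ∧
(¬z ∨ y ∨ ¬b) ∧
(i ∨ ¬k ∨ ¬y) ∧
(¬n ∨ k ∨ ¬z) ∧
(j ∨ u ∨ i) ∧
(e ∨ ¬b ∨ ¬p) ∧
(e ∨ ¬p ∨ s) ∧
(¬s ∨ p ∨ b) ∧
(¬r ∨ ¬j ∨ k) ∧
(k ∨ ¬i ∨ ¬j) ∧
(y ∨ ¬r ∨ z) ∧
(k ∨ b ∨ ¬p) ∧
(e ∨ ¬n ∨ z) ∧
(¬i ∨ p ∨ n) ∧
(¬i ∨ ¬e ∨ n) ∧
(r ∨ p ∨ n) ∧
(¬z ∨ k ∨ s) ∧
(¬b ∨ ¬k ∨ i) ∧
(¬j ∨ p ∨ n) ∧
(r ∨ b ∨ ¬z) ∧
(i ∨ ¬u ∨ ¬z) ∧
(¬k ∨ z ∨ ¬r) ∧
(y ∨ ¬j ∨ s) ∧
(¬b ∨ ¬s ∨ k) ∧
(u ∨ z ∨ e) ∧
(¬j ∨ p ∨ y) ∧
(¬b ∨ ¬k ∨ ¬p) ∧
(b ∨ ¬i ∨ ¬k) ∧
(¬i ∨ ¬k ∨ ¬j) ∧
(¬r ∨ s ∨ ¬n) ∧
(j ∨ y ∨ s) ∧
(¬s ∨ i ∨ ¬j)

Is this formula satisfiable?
No

No, the formula is not satisfiable.

No assignment of truth values to the variables can make all 51 clauses true simultaneously.

The formula is UNSAT (unsatisfiable).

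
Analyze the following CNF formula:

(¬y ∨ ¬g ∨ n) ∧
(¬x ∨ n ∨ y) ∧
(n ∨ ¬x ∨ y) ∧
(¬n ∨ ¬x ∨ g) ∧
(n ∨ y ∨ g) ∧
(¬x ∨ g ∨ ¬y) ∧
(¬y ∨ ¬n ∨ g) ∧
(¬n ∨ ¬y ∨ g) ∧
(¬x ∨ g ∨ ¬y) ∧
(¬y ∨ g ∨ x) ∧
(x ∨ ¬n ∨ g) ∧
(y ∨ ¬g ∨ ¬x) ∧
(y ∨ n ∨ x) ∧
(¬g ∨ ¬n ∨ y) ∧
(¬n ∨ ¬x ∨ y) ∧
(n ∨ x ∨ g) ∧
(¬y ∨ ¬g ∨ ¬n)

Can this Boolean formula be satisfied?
No

No, the formula is not satisfiable.

No assignment of truth values to the variables can make all 17 clauses true simultaneously.

The formula is UNSAT (unsatisfiable).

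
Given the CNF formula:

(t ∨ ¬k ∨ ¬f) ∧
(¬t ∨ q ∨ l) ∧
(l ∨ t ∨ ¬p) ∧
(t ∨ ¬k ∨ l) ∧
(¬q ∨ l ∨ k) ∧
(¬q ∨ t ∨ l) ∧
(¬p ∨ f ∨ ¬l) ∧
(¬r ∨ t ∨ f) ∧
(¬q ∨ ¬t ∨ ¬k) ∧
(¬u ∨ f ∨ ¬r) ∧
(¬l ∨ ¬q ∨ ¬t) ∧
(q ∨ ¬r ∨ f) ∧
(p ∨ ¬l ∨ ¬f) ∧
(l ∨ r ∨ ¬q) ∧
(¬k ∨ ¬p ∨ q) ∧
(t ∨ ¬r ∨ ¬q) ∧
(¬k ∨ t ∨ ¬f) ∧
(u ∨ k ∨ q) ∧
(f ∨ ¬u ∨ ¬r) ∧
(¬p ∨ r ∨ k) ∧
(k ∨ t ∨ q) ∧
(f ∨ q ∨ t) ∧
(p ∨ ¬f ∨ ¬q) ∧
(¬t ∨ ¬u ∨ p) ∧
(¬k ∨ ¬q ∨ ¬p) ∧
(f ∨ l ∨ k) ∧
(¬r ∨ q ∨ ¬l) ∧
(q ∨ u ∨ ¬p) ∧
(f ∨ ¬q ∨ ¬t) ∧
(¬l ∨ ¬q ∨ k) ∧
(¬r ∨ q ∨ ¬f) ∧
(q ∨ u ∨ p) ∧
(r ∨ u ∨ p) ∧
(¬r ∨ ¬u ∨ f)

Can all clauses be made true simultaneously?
Yes

Yes, the formula is satisfiable.

One satisfying assignment is: k=True, l=True, q=True, p=False, f=False, t=False, u=True, r=False

Verification: With this assignment, all 34 clauses evaluate to true.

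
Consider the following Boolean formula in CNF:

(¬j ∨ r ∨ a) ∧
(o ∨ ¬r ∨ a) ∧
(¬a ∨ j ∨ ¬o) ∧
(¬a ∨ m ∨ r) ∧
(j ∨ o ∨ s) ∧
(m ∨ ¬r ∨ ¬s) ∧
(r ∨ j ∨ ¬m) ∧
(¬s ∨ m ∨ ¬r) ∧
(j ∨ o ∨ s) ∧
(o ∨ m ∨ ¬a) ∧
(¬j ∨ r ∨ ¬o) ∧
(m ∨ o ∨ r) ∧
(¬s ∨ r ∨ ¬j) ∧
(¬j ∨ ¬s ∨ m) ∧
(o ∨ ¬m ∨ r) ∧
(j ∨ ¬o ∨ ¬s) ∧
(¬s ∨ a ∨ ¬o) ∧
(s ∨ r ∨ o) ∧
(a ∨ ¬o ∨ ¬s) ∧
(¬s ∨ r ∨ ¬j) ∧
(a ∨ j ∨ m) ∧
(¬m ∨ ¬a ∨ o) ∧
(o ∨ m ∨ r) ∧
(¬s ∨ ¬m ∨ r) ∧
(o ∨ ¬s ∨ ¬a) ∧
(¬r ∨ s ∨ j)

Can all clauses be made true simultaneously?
Yes

Yes, the formula is satisfiable.

One satisfying assignment is: a=False, m=False, s=False, r=True, o=True, j=True

Verification: With this assignment, all 26 clauses evaluate to true.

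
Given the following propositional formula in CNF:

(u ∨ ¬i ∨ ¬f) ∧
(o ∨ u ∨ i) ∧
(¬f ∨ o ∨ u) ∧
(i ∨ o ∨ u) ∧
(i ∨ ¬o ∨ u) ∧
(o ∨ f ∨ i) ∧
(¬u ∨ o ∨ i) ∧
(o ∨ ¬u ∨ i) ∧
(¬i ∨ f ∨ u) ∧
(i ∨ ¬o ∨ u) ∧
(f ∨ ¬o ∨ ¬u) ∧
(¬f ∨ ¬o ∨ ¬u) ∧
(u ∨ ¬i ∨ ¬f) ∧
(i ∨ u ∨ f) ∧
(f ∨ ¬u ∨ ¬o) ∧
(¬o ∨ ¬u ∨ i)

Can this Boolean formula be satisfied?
Yes

Yes, the formula is satisfiable.

One satisfying assignment is: u=True, i=True, f=False, o=False

Verification: With this assignment, all 16 clauses evaluate to true.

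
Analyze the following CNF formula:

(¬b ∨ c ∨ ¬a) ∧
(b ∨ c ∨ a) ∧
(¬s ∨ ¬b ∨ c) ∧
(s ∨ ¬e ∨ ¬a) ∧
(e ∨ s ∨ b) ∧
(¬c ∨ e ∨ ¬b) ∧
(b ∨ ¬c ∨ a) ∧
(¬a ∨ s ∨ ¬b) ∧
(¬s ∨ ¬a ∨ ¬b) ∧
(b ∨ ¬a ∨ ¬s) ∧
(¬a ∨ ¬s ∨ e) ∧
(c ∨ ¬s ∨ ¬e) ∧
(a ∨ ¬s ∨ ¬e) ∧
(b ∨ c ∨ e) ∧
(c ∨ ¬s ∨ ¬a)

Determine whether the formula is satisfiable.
Yes

Yes, the formula is satisfiable.

One satisfying assignment is: e=False, b=True, c=False, s=False, a=False

Verification: With this assignment, all 15 clauses evaluate to true.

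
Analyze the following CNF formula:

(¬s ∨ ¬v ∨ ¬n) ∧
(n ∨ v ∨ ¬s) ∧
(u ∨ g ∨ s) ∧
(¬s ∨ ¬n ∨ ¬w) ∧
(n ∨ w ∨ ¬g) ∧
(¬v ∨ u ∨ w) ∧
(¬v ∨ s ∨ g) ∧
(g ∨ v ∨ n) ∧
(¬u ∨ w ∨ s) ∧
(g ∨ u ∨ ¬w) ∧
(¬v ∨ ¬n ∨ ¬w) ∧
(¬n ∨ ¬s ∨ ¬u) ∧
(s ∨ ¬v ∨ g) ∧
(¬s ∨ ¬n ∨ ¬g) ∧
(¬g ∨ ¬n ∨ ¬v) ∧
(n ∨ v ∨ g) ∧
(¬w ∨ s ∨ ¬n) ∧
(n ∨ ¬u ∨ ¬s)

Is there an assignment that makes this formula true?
Yes

Yes, the formula is satisfiable.

One satisfying assignment is: v=False, s=True, w=False, u=False, n=True, g=False

Verification: With this assignment, all 18 clauses evaluate to true.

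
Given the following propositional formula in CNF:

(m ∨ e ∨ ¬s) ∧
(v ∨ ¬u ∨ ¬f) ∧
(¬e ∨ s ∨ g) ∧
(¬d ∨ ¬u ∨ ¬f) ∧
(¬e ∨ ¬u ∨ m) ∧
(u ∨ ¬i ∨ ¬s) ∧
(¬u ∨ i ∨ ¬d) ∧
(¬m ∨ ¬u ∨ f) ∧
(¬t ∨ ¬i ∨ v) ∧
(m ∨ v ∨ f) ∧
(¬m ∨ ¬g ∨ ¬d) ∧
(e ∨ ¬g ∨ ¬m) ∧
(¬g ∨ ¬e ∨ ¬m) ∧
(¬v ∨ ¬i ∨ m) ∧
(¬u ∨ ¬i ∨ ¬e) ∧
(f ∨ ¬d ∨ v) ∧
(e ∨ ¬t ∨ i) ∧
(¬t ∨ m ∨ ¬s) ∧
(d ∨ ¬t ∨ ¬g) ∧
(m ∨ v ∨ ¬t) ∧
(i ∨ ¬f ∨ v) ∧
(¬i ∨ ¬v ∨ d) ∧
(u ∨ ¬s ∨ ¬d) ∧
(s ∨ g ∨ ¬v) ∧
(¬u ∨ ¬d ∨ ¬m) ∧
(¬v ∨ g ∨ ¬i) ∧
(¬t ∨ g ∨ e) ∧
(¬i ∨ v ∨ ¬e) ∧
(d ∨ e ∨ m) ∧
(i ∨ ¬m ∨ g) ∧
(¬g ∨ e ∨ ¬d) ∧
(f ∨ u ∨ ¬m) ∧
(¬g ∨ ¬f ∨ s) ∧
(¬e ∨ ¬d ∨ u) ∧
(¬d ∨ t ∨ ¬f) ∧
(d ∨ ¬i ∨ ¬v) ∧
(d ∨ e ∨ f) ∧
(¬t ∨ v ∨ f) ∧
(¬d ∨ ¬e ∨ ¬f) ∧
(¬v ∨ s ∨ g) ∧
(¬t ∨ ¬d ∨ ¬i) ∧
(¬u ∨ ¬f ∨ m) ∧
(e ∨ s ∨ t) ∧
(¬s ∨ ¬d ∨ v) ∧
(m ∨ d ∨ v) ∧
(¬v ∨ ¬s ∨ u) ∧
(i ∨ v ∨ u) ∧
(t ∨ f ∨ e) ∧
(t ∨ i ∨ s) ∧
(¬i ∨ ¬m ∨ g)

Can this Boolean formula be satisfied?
No

No, the formula is not satisfiable.

No assignment of truth values to the variables can make all 50 clauses true simultaneously.

The formula is UNSAT (unsatisfiable).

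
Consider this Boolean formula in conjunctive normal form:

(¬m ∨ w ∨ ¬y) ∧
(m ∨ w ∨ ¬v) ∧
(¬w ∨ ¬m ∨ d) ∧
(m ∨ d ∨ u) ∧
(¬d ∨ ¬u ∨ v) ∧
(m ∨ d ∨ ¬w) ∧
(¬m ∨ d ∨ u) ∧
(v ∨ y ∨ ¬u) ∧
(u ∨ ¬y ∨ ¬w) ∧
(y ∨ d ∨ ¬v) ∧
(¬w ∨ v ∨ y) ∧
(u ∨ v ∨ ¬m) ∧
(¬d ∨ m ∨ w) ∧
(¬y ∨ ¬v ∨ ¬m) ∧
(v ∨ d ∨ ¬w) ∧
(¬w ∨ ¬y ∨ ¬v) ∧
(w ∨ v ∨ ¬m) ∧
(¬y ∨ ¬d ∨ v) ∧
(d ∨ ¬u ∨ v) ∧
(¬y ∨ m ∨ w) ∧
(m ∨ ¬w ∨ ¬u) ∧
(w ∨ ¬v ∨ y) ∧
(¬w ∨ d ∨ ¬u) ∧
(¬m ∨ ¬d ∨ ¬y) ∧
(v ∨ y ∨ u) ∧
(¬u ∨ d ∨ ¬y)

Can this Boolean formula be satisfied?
Yes

Yes, the formula is satisfiable.

One satisfying assignment is: w=True, u=False, m=False, y=False, d=True, v=True

Verification: With this assignment, all 26 clauses evaluate to true.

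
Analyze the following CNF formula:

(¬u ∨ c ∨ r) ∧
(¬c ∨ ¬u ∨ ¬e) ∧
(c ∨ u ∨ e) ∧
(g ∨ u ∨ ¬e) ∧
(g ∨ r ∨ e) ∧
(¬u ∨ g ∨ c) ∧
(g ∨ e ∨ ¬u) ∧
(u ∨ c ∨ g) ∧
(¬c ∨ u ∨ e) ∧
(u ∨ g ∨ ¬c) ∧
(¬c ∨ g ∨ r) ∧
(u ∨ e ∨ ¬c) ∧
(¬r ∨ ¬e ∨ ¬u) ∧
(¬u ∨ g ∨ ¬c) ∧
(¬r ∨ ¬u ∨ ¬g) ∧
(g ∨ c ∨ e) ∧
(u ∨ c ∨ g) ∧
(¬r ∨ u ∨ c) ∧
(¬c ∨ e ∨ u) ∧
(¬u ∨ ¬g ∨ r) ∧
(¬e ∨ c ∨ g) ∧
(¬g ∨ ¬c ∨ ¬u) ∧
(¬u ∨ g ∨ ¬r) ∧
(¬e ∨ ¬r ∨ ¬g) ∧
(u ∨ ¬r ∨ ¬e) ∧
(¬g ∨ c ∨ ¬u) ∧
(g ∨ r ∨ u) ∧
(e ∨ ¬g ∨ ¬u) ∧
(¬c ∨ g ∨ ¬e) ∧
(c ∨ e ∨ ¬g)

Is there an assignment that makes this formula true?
Yes

Yes, the formula is satisfiable.

One satisfying assignment is: c=False, r=False, e=True, g=True, u=False

Verification: With this assignment, all 30 clauses evaluate to true.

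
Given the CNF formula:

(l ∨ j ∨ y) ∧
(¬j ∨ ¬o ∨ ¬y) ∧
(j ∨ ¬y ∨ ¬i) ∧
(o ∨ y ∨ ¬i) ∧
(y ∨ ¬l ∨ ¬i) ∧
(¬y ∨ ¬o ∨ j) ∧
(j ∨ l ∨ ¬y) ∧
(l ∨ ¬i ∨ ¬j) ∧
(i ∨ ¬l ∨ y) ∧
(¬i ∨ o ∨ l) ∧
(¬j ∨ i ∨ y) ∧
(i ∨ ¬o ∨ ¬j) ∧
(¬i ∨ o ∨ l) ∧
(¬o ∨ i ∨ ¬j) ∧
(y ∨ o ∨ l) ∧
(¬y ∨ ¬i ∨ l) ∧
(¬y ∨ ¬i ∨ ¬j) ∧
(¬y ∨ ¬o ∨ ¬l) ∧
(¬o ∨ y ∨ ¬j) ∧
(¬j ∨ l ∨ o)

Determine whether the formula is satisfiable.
Yes

Yes, the formula is satisfiable.

One satisfying assignment is: j=False, o=False, l=True, y=True, i=False

Verification: With this assignment, all 20 clauses evaluate to true.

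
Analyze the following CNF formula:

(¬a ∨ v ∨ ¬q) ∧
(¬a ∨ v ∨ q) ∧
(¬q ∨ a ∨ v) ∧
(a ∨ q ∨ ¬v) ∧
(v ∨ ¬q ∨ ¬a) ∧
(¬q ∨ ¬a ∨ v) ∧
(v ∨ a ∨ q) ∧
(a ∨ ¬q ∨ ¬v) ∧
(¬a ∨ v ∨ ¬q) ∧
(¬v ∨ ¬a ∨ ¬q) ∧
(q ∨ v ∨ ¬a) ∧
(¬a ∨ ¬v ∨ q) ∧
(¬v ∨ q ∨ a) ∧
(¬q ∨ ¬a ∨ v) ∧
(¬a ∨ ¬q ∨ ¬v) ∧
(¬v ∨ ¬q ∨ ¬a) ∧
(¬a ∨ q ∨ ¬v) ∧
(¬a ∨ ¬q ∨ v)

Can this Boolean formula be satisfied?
No

No, the formula is not satisfiable.

No assignment of truth values to the variables can make all 18 clauses true simultaneously.

The formula is UNSAT (unsatisfiable).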